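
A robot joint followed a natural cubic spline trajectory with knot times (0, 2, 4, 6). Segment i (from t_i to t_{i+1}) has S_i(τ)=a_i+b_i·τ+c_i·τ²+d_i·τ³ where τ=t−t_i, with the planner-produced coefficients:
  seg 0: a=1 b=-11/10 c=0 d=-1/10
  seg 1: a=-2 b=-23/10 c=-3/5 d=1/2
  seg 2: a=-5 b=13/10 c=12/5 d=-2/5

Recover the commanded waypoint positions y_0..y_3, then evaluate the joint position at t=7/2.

y_0=1 y_1=-2 y_2=-5 y_3=4
S(7/2) = -409/80

y_0 = S_0(0) = a_0 = 1
y_1 = S_1(0) = a_1 = -2
y_2 = S_2(0) = a_2 = -5
y_3 = S_2(2) = 4
t_q=7/2 is in segment 1 (τ=3/2); S_1(τ)=-409/80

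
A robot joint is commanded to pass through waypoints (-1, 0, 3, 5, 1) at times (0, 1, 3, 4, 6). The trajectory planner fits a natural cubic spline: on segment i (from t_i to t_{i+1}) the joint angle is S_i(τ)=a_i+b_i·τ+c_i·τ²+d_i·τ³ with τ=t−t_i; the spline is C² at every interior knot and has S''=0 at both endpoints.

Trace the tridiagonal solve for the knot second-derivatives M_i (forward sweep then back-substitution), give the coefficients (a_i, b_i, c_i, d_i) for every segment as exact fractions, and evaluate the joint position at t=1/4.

  seg 0: a=-1 b=365/372 c=0 d=7/372
  seg 1: a=0 b=193/186 c=7/124 d=65/744
  seg 2: a=3 b=215/93 c=18/31 d=-83/93
  seg 3: a=5 b=74/93 c=-65/31 d=65/186
S(1/4) = -5987/7936

Δ: Δ0=1, Δ1=3/2, Δ2=2, Δ3=-2
row 1: diag=6, rhs=3; c'=1/3, d'=1/2
row 2: denom=6−2·1/3=16/3; d'=(3−2·1/2)/(16/3)=3/8
row 3: denom=6−1·3/16=93/16; d'=(-24−1·3/8)/(93/16)=-130/31
back: M3=-130/31
back: M2=3/8−3/16·-130/31=36/31
back: M1=1/2−1/3·36/31=7/62
M: M0=0, M1=7/62, M2=36/31, M3=-130/31, M4=0
seg 0: a=-1, c=M0/2=0, d=(M1−M0)/(6·1)=7/372, b=Δ0−h0·(2M0+M1)/6=365/372
seg 1: a=0, c=M1/2=7/124, d=(M2−M1)/(6·2)=65/744, b=Δ1−h1·(2M1+M2)/6=193/186
seg 2: a=3, c=M2/2=18/31, d=(M3−M2)/(6·1)=-83/93, b=Δ2−h2·(2M2+M3)/6=215/93
seg 3: a=5, c=M3/2=-65/31, d=(M4−M3)/(6·2)=65/186, b=Δ3−h3·(2M3+M4)/6=74/93
t_q=1/4 → seg 0, τ=1/4; S=-1+365/372·τ+0·τ²+7/372·τ³=-5987/7936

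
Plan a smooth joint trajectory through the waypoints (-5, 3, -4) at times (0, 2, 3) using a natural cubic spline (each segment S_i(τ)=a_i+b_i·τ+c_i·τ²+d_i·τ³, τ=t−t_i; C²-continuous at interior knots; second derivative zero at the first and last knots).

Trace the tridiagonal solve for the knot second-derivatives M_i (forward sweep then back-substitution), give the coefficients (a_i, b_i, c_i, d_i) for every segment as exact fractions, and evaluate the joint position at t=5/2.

  seg 0: a=-5 b=23/3 c=0 d=-11/12
  seg 1: a=3 b=-10/3 c=-11/2 d=11/6
S(5/2) = 3/16

Δ: Δ0=4, Δ1=-7
row 1: diag=6, rhs=-66; c'=1/6, d'=-11
back: M1=-11
M: M0=0, M1=-11, M2=0
seg 0: a=-5, c=M0/2=0, d=(M1−M0)/(6·2)=-11/12, b=Δ0−h0·(2M0+M1)/6=23/3
seg 1: a=3, c=M1/2=-11/2, d=(M2−M1)/(6·1)=11/6, b=Δ1−h1·(2M1+M2)/6=-10/3
t_q=5/2 → seg 1, τ=1/2; S=3+-10/3·τ+-11/2·τ²+11/6·τ³=3/16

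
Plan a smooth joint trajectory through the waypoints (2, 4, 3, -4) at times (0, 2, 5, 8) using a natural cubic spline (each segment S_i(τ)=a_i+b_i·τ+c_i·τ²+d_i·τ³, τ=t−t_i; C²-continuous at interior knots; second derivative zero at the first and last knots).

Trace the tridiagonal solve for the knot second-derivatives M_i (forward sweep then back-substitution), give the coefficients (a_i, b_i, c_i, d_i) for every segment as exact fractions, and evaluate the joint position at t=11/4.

  seg 0: a=2 b=131/111 c=0 d=-5/111
  seg 1: a=4 b=71/111 c=-10/37 d=-2/111
  seg 2: a=3 b=-163/111 c=-16/37 d=16/333
S(11/4) = 5115/1184

Δ: Δ0=1, Δ1=-1/3, Δ2=-7/3
row 1: diag=10, rhs=-8; c'=3/10, d'=-4/5
row 2: denom=12−3·3/10=111/10; d'=(-12−3·-4/5)/(111/10)=-32/37
back: M2=-32/37
back: M1=-4/5−3/10·-32/37=-20/37
M: M0=0, M1=-20/37, M2=-32/37, M3=0
seg 0: a=2, c=M0/2=0, d=(M1−M0)/(6·2)=-5/111, b=Δ0−h0·(2M0+M1)/6=131/111
seg 1: a=4, c=M1/2=-10/37, d=(M2−M1)/(6·3)=-2/111, b=Δ1−h1·(2M1+M2)/6=71/111
seg 2: a=3, c=M2/2=-16/37, d=(M3−M2)/(6·3)=16/333, b=Δ2−h2·(2M2+M3)/6=-163/111
t_q=11/4 → seg 1, τ=3/4; S=4+71/111·τ+-10/37·τ²+-2/111·τ³=5115/1184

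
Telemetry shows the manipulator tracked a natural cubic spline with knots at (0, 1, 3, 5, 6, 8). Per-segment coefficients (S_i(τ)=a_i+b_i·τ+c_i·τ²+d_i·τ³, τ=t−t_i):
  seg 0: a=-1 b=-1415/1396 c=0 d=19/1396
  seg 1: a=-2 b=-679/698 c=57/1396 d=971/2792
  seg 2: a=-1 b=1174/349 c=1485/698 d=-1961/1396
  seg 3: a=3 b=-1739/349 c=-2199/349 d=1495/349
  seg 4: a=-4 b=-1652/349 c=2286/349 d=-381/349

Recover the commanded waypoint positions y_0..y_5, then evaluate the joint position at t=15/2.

y_0 = S_0(0) = a_0 = -1
y_1 = S_1(0) = a_1 = -2
y_2 = S_2(0) = a_2 = -1
y_3 = S_3(0) = a_3 = 3
y_4 = S_4(0) = a_4 = -4
y_5 = S_4(2) = 4
t_q=15/2 is in segment 4 (τ=3/2); S_4(τ)=-131/2792

y_0=-1 y_1=-2 y_2=-1 y_3=3 y_4=-4 y_5=4
S(15/2) = -131/2792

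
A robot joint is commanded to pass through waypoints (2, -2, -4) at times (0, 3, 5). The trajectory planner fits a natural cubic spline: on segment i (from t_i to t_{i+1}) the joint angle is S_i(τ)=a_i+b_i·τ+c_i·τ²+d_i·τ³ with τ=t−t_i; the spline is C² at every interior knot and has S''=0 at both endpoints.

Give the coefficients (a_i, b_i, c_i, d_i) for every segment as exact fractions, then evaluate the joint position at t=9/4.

  seg 0: a=2 b=-43/30 c=0 d=1/90
  seg 1: a=-2 b=-17/15 c=1/10 d=-1/60
S(9/4) = -703/640

Δ: Δ0=-4/3, Δ1=-1
row 1: diag=10, rhs=2; c'=1/5, d'=1/5
back: M1=1/5
M: M0=0, M1=1/5, M2=0
seg 0: a=2, c=M0/2=0, d=(M1−M0)/(6·3)=1/90, b=Δ0−h0·(2M0+M1)/6=-43/30
seg 1: a=-2, c=M1/2=1/10, d=(M2−M1)/(6·2)=-1/60, b=Δ1−h1·(2M1+M2)/6=-17/15
t_q=9/4 → seg 0, τ=9/4; S=2+-43/30·τ+0·τ²+1/90·τ³=-703/640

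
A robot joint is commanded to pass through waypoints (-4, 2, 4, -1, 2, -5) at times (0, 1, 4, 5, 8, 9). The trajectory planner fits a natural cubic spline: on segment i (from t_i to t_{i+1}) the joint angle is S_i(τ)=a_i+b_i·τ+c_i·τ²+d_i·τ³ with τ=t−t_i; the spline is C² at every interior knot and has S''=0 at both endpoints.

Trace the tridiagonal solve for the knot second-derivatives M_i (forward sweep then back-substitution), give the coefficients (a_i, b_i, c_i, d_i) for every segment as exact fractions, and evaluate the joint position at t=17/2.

Δ: Δ0=6, Δ1=2/3, Δ2=-5, Δ3=1, Δ4=-7
row 1: diag=8, rhs=-32; c'=3/8, d'=-4
row 2: denom=8−3·3/8=55/8; d'=(-34−3·-4)/(55/8)=-16/5
row 3: denom=8−1·8/55=432/55; d'=(36−1·-16/5)/(432/55)=539/108
row 4: denom=8−3·55/144=329/48; d'=(-48−3·539/108)/(329/48)=-9068/987
back: M4=-9068/987
back: M3=539/108−55/144·-9068/987=25168/2961
back: M2=-16/5−8/55·25168/2961=-13136/2961
back: M1=-4−3/8·-13136/2961=-2306/987
M: M0=0, M1=-2306/987, M2=-13136/2961, M3=25168/2961, M4=-9068/987, M5=0
seg 0: a=-4, c=M0/2=0, d=(M1−M0)/(6·1)=-1153/2961, b=Δ0−h0·(2M0+M1)/6=18919/2961
seg 1: a=2, c=M1/2=-1153/987, d=(M2−M1)/(6·3)=-3109/26649, b=Δ1−h1·(2M1+M2)/6=15460/2961
seg 2: a=4, c=M2/2=-6568/2961, d=(M3−M2)/(6·1)=304/141, b=Δ2−h2·(2M2+M3)/6=-14621/2961
seg 3: a=-1, c=M3/2=12584/2961, d=(M4−M3)/(6·3)=-26186/26649, b=Δ3−h3·(2M3+M4)/6=-8605/2961
seg 4: a=2, c=M4/2=-4534/987, d=(M5−M4)/(6·1)=4534/2961, b=Δ4−h4·(2M4+M5)/6=-11659/2961
t_q=17/2 → seg 4, τ=1/2; S=2+-11659/2961·τ+-4534/987·τ²+4534/2961·τ³=-3655/3948

  seg 0: a=-4 b=18919/2961 c=0 d=-1153/2961
  seg 1: a=2 b=15460/2961 c=-1153/987 d=-3109/26649
  seg 2: a=4 b=-14621/2961 c=-6568/2961 d=304/141
  seg 3: a=-1 b=-8605/2961 c=12584/2961 d=-26186/26649
  seg 4: a=2 b=-11659/2961 c=-4534/987 d=4534/2961
S(17/2) = -3655/3948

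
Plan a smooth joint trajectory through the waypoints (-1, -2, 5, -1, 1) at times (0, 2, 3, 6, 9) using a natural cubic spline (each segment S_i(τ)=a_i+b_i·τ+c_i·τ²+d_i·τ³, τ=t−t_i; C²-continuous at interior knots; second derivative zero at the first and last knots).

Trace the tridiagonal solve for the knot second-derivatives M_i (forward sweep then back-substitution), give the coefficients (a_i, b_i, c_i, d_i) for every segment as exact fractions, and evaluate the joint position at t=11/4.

Δ: Δ0=-1/2, Δ1=7, Δ2=-2, Δ3=2/3
row 1: diag=6, rhs=45; c'=1/6, d'=15/2
row 2: denom=8−1·1/6=47/6; d'=(-54−1·15/2)/(47/6)=-369/47
row 3: denom=12−3·18/47=510/47; d'=(16−3·-369/47)/(510/47)=1859/510
back: M3=1859/510
back: M2=-369/47−18/47·1859/510=-786/85
back: M1=15/2−1/6·-786/85=1537/170
M: M0=0, M1=1537/170, M2=-786/85, M3=1859/510, M4=0
seg 0: a=-1, c=M0/2=0, d=(M1−M0)/(6·2)=1537/2040, b=Δ0−h0·(2M0+M1)/6=-896/255
seg 1: a=-2, c=M1/2=1537/340, d=(M2−M1)/(6·1)=-3109/1020, b=Δ1−h1·(2M1+M2)/6=2819/510
seg 2: a=5, c=M2/2=-393/85, d=(M3−M2)/(6·3)=1315/1836, b=Δ2−h2·(2M2+M3)/6=5533/1020
seg 3: a=-1, c=M3/2=1859/1020, d=(M4−M3)/(6·3)=-1859/9180, b=Δ3−h3·(2M3+M4)/6=-1519/510
t_q=11/4 → seg 1, τ=3/4; S=-2+2819/510·τ+1537/340·τ²+-3109/1020·τ³=74039/21760

  seg 0: a=-1 b=-896/255 c=0 d=1537/2040
  seg 1: a=-2 b=2819/510 c=1537/340 d=-3109/1020
  seg 2: a=5 b=5533/1020 c=-393/85 d=1315/1836
  seg 3: a=-1 b=-1519/510 c=1859/1020 d=-1859/9180
S(11/4) = 74039/21760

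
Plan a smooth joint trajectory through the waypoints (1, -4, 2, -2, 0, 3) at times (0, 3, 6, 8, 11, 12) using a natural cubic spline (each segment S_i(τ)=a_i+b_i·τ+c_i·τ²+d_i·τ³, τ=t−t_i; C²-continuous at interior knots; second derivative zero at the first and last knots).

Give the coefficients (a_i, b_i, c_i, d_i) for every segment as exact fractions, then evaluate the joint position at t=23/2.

Δ: Δ0=-5/3, Δ1=2, Δ2=-2, Δ3=2/3, Δ4=3
row 1: diag=12, rhs=22; c'=1/4, d'=11/6
row 2: denom=10−3·1/4=37/4; d'=(-24−3·11/6)/(37/4)=-118/37
row 3: denom=10−2·8/37=354/37; d'=(16−2·-118/37)/(354/37)=138/59
row 4: denom=8−3·37/118=833/118; d'=(14−3·138/59)/(833/118)=824/833
back: M4=824/833
back: M3=138/59−37/118·824/833=1690/833
back: M2=-118/37−8/37·1690/833=-3022/833
back: M1=11/6−1/4·-3022/833=6848/2499
M: M0=0, M1=6848/2499, M2=-3022/833, M3=1690/833, M4=824/833, M5=0
seg 0: a=1, c=M0/2=0, d=(M1−M0)/(6·3)=3424/22491, b=Δ0−h0·(2M0+M1)/6=-7589/2499
seg 1: a=-4, c=M1/2=3424/2499, d=(M2−M1)/(6·3)=-7957/22491, b=Δ1−h1·(2M1+M2)/6=2683/2499
seg 2: a=2, c=M2/2=-1511/833, d=(M3−M2)/(6·2)=1178/2499, b=Δ2−h2·(2M2+M3)/6=-92/357
seg 3: a=-2, c=M3/2=845/833, d=(M4−M3)/(6·3)=-433/7497, b=Δ3−h3·(2M3+M4)/6=-4640/2499
seg 4: a=0, c=M4/2=412/833, d=(M5−M4)/(6·1)=-412/2499, b=Δ4−h4·(2M4+M5)/6=6673/2499
t_q=23/2 → seg 4, τ=1/2; S=0+6673/2499·τ+412/833·τ²+-412/2499·τ³=1198/833

  seg 0: a=1 b=-7589/2499 c=0 d=3424/22491
  seg 1: a=-4 b=2683/2499 c=3424/2499 d=-7957/22491
  seg 2: a=2 b=-92/357 c=-1511/833 d=1178/2499
  seg 3: a=-2 b=-4640/2499 c=845/833 d=-433/7497
  seg 4: a=0 b=6673/2499 c=412/833 d=-412/2499
S(23/2) = 1198/833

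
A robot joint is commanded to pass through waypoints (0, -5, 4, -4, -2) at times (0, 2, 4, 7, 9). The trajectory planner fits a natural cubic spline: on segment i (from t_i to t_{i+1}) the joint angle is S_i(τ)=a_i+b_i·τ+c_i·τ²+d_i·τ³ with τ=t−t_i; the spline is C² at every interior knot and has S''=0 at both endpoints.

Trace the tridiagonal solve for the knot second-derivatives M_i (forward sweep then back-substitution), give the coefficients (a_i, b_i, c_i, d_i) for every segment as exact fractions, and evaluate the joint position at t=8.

Δ: Δ0=-5/2, Δ1=9/2, Δ2=-8/3, Δ3=1
row 1: diag=8, rhs=42; c'=1/4, d'=21/4
row 2: denom=10−2·1/4=19/2; d'=(-43−2·21/4)/(19/2)=-107/19
row 3: denom=10−3·6/19=172/19; d'=(22−3·-107/19)/(172/19)=739/172
back: M3=739/172
back: M2=-107/19−6/19·739/172=-601/86
back: M1=21/4−1/4·-601/86=2407/344
M: M0=0, M1=2407/344, M2=-601/86, M3=739/172, M4=0
seg 0: a=0, c=M0/2=0, d=(M1−M0)/(6·2)=2407/4128, b=Δ0−h0·(2M0+M1)/6=-4987/1032
seg 1: a=-5, c=M1/2=2407/688, d=(M2−M1)/(6·2)=-4811/4128, b=Δ1−h1·(2M1+M2)/6=1117/516
seg 2: a=4, c=M2/2=-601/172, d=(M3−M2)/(6·3)=647/1032, b=Δ2−h2·(2M2+M3)/6=2243/1032
seg 3: a=-4, c=M3/2=739/344, d=(M4−M3)/(6·2)=-739/2064, b=Δ3−h3·(2M3+M4)/6=-481/258
t_q=8 → seg 3, τ=1; S=-4+-481/258·τ+739/344·τ²+-739/2064·τ³=-2803/688

  seg 0: a=0 b=-4987/1032 c=0 d=2407/4128
  seg 1: a=-5 b=1117/516 c=2407/688 d=-4811/4128
  seg 2: a=4 b=2243/1032 c=-601/172 d=647/1032
  seg 3: a=-4 b=-481/258 c=739/344 d=-739/2064
S(8) = -2803/688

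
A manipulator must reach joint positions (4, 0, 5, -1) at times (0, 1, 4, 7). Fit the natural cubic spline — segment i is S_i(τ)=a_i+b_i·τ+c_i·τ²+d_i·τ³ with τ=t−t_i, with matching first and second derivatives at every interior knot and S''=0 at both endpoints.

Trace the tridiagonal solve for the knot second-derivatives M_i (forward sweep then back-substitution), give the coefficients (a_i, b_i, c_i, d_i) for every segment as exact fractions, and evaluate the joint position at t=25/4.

  seg 0: a=4 b=-427/87 c=0 d=79/87
  seg 1: a=0 b=-190/87 c=79/29 d=-376/783
  seg 2: a=5 b=104/87 c=-139/87 d=139/783
S(25/4) = 3013/1856

Δ: Δ0=-4, Δ1=5/3, Δ2=-2
row 1: diag=8, rhs=34; c'=3/8, d'=17/4
row 2: denom=12−3·3/8=87/8; d'=(-22−3·17/4)/(87/8)=-278/87
back: M2=-278/87
back: M1=17/4−3/8·-278/87=158/29
M: M0=0, M1=158/29, M2=-278/87, M3=0
seg 0: a=4, c=M0/2=0, d=(M1−M0)/(6·1)=79/87, b=Δ0−h0·(2M0+M1)/6=-427/87
seg 1: a=0, c=M1/2=79/29, d=(M2−M1)/(6·3)=-376/783, b=Δ1−h1·(2M1+M2)/6=-190/87
seg 2: a=5, c=M2/2=-139/87, d=(M3−M2)/(6·3)=139/783, b=Δ2−h2·(2M2+M3)/6=104/87
t_q=25/4 → seg 2, τ=9/4; S=5+104/87·τ+-139/87·τ²+139/783·τ³=3013/1856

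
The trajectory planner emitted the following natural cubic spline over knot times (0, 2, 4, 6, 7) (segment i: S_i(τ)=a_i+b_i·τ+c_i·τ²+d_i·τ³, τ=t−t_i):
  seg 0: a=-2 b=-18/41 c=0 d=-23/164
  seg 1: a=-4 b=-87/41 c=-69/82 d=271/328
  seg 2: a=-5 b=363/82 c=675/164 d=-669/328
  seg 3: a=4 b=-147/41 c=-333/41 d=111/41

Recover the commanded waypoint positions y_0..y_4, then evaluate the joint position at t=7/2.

y_0 = S_0(0) = a_0 = -2
y_1 = S_1(0) = a_1 = -4
y_2 = S_2(0) = a_2 = -5
y_3 = S_3(0) = a_3 = 4
y_4 = S_3(1) = -5
t_q=7/2 is in segment 1 (τ=3/2); S_1(τ)=-16499/2624

y_0=-2 y_1=-4 y_2=-5 y_3=4 y_4=-5
S(7/2) = -16499/2624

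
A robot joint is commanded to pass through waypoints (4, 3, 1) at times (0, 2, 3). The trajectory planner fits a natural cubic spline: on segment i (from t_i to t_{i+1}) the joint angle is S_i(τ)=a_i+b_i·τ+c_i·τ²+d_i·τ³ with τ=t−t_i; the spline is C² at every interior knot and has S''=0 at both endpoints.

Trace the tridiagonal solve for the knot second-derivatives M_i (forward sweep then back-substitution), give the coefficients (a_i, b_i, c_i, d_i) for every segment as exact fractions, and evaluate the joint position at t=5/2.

  seg 0: a=4 b=0 c=0 d=-1/8
  seg 1: a=3 b=-3/2 c=-3/4 d=1/4
S(5/2) = 67/32

Δ: Δ0=-1/2, Δ1=-2
row 1: diag=6, rhs=-9; c'=1/6, d'=-3/2
back: M1=-3/2
M: M0=0, M1=-3/2, M2=0
seg 0: a=4, c=M0/2=0, d=(M1−M0)/(6·2)=-1/8, b=Δ0−h0·(2M0+M1)/6=0
seg 1: a=3, c=M1/2=-3/4, d=(M2−M1)/(6·1)=1/4, b=Δ1−h1·(2M1+M2)/6=-3/2
t_q=5/2 → seg 1, τ=1/2; S=3+-3/2·τ+-3/4·τ²+1/4·τ³=67/32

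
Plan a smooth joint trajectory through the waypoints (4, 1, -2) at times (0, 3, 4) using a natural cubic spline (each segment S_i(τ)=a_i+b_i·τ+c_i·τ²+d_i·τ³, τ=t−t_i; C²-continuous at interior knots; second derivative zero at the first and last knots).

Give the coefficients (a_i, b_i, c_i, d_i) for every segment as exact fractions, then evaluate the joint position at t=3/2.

Δ: Δ0=-1, Δ1=-3
row 1: diag=8, rhs=-12; c'=1/8, d'=-3/2
back: M1=-3/2
M: M0=0, M1=-3/2, M2=0
seg 0: a=4, c=M0/2=0, d=(M1−M0)/(6·3)=-1/12, b=Δ0−h0·(2M0+M1)/6=-1/4
seg 1: a=1, c=M1/2=-3/4, d=(M2−M1)/(6·1)=1/4, b=Δ1−h1·(2M1+M2)/6=-5/2
t_q=3/2 → seg 0, τ=3/2; S=4+-1/4·τ+0·τ²+-1/12·τ³=107/32

  seg 0: a=4 b=-1/4 c=0 d=-1/12
  seg 1: a=1 b=-5/2 c=-3/4 d=1/4
S(3/2) = 107/32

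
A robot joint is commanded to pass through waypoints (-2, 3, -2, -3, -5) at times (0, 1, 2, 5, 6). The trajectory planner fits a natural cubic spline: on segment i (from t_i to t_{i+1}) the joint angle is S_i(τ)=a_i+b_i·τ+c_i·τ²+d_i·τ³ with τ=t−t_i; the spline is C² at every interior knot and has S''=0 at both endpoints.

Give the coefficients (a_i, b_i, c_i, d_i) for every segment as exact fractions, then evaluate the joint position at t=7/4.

Δ: Δ0=5, Δ1=-5, Δ2=-1/3, Δ3=-2
row 1: diag=4, rhs=-60; c'=1/4, d'=-15
row 2: denom=8−1·1/4=31/4; d'=(28−1·-15)/(31/4)=172/31
row 3: denom=8−3·12/31=212/31; d'=(-10−3·172/31)/(212/31)=-413/106
back: M3=-413/106
back: M2=172/31−12/31·-413/106=374/53
back: M1=-15−1/4·374/53=-1777/106
M: M0=0, M1=-1777/106, M2=374/53, M3=-413/106, M4=0
seg 0: a=-2, c=M0/2=0, d=(M1−M0)/(6·1)=-1777/636, b=Δ0−h0·(2M0+M1)/6=4957/636
seg 1: a=3, c=M1/2=-1777/212, d=(M2−M1)/(6·1)=2525/636, b=Δ1−h1·(2M1+M2)/6=-187/318
seg 2: a=-2, c=M2/2=187/53, d=(M3−M2)/(6·3)=-129/212, b=Δ2−h2·(2M2+M3)/6=-3461/636
seg 3: a=-3, c=M3/2=-413/212, d=(M4−M3)/(6·1)=413/636, b=Δ3−h3·(2M3+M4)/6=-223/318
t_q=7/4 → seg 1, τ=3/4; S=3+-187/318·τ+-1777/212·τ²+2525/636·τ³=-6527/13568

  seg 0: a=-2 b=4957/636 c=0 d=-1777/636
  seg 1: a=3 b=-187/318 c=-1777/212 d=2525/636
  seg 2: a=-2 b=-3461/636 c=187/53 d=-129/212
  seg 3: a=-3 b=-223/318 c=-413/212 d=413/636
S(7/4) = -6527/13568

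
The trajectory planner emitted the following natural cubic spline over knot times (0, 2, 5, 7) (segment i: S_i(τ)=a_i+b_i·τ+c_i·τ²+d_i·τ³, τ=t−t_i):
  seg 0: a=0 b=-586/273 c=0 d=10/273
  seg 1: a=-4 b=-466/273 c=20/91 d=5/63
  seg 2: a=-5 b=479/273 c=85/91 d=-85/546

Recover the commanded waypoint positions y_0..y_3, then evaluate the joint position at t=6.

y_0=0 y_1=-4 y_2=-5 y_3=1
S(6) = -449/182

y_0 = S_0(0) = a_0 = 0
y_1 = S_1(0) = a_1 = -4
y_2 = S_2(0) = a_2 = -5
y_3 = S_2(2) = 1
t_q=6 is in segment 2 (τ=1); S_2(τ)=-449/182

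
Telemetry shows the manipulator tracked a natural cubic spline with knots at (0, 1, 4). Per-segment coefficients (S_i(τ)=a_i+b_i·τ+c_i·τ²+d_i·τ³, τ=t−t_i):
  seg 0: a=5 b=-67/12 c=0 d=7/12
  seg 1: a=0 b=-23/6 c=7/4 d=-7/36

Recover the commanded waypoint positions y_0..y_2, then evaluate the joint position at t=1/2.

y_0=5 y_1=0 y_2=-1
S(1/2) = 73/32

y_0 = S_0(0) = a_0 = 5
y_1 = S_1(0) = a_1 = 0
y_2 = S_1(3) = -1
t_q=1/2 is in segment 0 (τ=1/2); S_0(τ)=73/32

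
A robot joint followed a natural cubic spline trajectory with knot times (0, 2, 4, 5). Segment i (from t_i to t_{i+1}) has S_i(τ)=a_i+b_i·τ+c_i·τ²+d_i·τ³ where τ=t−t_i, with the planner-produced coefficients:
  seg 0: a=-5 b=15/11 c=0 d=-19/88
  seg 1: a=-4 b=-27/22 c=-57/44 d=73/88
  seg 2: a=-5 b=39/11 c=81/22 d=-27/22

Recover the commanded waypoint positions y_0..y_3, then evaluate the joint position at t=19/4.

y_0 = S_0(0) = a_0 = -5
y_1 = S_1(0) = a_1 = -4
y_2 = S_2(0) = a_2 = -5
y_3 = S_2(1) = 1
t_q=19/4 is in segment 2 (τ=3/4); S_2(τ)=-1109/1408

y_0=-5 y_1=-4 y_2=-5 y_3=1
S(19/4) = -1109/1408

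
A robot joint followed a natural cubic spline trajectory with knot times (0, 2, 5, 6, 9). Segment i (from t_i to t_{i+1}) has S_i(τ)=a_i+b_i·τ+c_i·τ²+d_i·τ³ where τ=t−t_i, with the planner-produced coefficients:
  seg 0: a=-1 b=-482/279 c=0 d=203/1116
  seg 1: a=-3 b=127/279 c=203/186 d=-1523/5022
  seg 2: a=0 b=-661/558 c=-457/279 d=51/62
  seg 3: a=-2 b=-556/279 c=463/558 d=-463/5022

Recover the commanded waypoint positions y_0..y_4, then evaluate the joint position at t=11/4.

y_0=-1 y_1=-3 y_2=0 y_3=-2 y_4=-3
S(11/4) = -8621/3968

y_0 = S_0(0) = a_0 = -1
y_1 = S_1(0) = a_1 = -3
y_2 = S_2(0) = a_2 = 0
y_3 = S_3(0) = a_3 = -2
y_4 = S_3(3) = -3
t_q=11/4 is in segment 1 (τ=3/4); S_1(τ)=-8621/3968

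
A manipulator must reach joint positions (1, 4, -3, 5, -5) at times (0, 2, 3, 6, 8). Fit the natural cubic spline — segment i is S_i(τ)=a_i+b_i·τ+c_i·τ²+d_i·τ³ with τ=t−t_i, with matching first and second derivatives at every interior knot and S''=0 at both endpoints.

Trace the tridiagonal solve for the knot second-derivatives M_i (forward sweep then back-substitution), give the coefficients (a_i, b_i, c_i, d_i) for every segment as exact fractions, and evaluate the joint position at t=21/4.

Δ: Δ0=3/2, Δ1=-7, Δ2=8/3, Δ3=-5
row 1: diag=6, rhs=-51; c'=1/6, d'=-17/2
row 2: denom=8−1·1/6=47/6; d'=(58−1·-17/2)/(47/6)=399/47
row 3: denom=10−3·18/47=416/47; d'=(-46−3·399/47)/(416/47)=-3359/416
back: M3=-3359/416
back: M2=399/47−18/47·-3359/416=2409/208
back: M1=-17/2−1/6·2409/208=-4339/416
M: M0=0, M1=-4339/416, M2=2409/208, M3=-3359/416, M4=0
seg 0: a=1, c=M0/2=0, d=(M1−M0)/(6·2)=-4339/4992, b=Δ0−h0·(2M0+M1)/6=6211/1248
seg 1: a=4, c=M1/2=-4339/832, d=(M2−M1)/(6·1)=9157/2496, b=Δ1−h1·(2M1+M2)/6=-3403/624
seg 2: a=-3, c=M2/2=2409/416, d=(M3−M2)/(6·3)=-629/576, b=Δ2−h2·(2M2+M3)/6=-12175/2496
seg 3: a=5, c=M3/2=-3359/832, d=(M4−M3)/(6·2)=3359/4992, b=Δ3−h3·(2M3+M4)/6=239/624
t_q=21/4 → seg 2, τ=9/4; S=-3+-12175/2496·τ+2409/416·τ²+-629/576·τ³=154551/53248

  seg 0: a=1 b=6211/1248 c=0 d=-4339/4992
  seg 1: a=4 b=-3403/624 c=-4339/832 d=9157/2496
  seg 2: a=-3 b=-12175/2496 c=2409/416 d=-629/576
  seg 3: a=5 b=239/624 c=-3359/832 d=3359/4992
S(21/4) = 154551/53248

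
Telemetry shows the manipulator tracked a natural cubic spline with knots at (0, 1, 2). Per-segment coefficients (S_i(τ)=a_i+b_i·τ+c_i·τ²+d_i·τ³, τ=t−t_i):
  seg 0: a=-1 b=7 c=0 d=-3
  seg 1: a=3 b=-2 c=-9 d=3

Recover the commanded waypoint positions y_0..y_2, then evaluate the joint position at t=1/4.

y_0 = S_0(0) = a_0 = -1
y_1 = S_1(0) = a_1 = 3
y_2 = S_1(1) = -5
t_q=1/4 is in segment 0 (τ=1/4); S_0(τ)=45/64

y_0=-1 y_1=3 y_2=-5
S(1/4) = 45/64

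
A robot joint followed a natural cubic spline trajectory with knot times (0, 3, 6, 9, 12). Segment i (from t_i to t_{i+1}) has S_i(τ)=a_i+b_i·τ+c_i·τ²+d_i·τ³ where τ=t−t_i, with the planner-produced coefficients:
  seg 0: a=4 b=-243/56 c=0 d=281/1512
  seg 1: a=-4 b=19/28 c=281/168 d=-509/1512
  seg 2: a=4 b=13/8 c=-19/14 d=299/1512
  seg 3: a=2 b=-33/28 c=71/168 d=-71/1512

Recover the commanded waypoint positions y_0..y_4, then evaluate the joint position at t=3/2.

y_0 = S_0(0) = a_0 = 4
y_1 = S_1(0) = a_1 = -4
y_2 = S_2(0) = a_2 = 4
y_3 = S_3(0) = a_3 = 2
y_4 = S_3(3) = 1
t_q=3/2 is in segment 0 (τ=3/2); S_0(τ)=-843/448

y_0=4 y_1=-4 y_2=4 y_3=2 y_4=1
S(3/2) = -843/448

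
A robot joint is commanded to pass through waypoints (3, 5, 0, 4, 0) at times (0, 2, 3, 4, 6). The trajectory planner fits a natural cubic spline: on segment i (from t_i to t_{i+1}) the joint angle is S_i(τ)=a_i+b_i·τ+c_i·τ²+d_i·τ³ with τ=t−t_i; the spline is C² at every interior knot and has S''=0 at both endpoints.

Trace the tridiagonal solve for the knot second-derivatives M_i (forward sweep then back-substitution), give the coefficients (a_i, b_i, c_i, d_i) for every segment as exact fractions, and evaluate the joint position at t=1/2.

  seg 0: a=3 b=4 c=0 d=-3/4
  seg 1: a=5 b=-5 c=-9/2 d=9/2
  seg 2: a=0 b=-1/2 c=9 d=-9/2
  seg 3: a=4 b=4 c=-9/2 d=3/4
S(1/2) = 157/32

Δ: Δ0=1, Δ1=-5, Δ2=4, Δ3=-2
row 1: diag=6, rhs=-36; c'=1/6, d'=-6
row 2: denom=4−1·1/6=23/6; d'=(54−1·-6)/(23/6)=360/23
row 3: denom=6−1·6/23=132/23; d'=(-36−1·360/23)/(132/23)=-9
back: M3=-9
back: M2=360/23−6/23·-9=18
back: M1=-6−1/6·18=-9
M: M0=0, M1=-9, M2=18, M3=-9, M4=0
seg 0: a=3, c=M0/2=0, d=(M1−M0)/(6·2)=-3/4, b=Δ0−h0·(2M0+M1)/6=4
seg 1: a=5, c=M1/2=-9/2, d=(M2−M1)/(6·1)=9/2, b=Δ1−h1·(2M1+M2)/6=-5
seg 2: a=0, c=M2/2=9, d=(M3−M2)/(6·1)=-9/2, b=Δ2−h2·(2M2+M3)/6=-1/2
seg 3: a=4, c=M3/2=-9/2, d=(M4−M3)/(6·2)=3/4, b=Δ3−h3·(2M3+M4)/6=4
t_q=1/2 → seg 0, τ=1/2; S=3+4·τ+0·τ²+-3/4·τ³=157/32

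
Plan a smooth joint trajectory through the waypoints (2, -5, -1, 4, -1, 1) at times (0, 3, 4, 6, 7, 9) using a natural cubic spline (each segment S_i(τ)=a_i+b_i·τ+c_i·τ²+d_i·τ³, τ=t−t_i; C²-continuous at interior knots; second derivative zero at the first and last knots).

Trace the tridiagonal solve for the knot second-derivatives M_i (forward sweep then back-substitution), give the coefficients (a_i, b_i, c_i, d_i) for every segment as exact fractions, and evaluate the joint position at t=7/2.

  seg 0: a=2 b=-40655/8718 c=0 d=2257/8718
  seg 1: a=-5 b=10142/4359 c=6771/2906 d=-5725/8718
  seg 2: a=-1 b=43735/8718 c=523/1453 d=-3527/4359
  seg 3: a=4 b=-28361/8718 c=-6531/1453 d=23957/8718
  seg 4: a=-1 b=-17431/4359 c=10895/2906 d=-10895/17436
S(7/2) = -77561/23248

Δ: Δ0=-7/3, Δ1=4, Δ2=5/2, Δ3=-5, Δ4=1
row 1: diag=8, rhs=38; c'=1/8, d'=19/4
row 2: denom=6−1·1/8=47/8; d'=(-9−1·19/4)/(47/8)=-110/47
row 3: denom=6−2·16/47=250/47; d'=(-45−2·-110/47)/(250/47)=-379/50
row 4: denom=6−1·47/250=1453/250; d'=(36−1·-379/50)/(1453/250)=10895/1453
back: M4=10895/1453
back: M3=-379/50−47/250·10895/1453=-13062/1453
back: M2=-110/47−16/47·-13062/1453=1046/1453
back: M1=19/4−1/8·1046/1453=6771/1453
M: M0=0, M1=6771/1453, M2=1046/1453, M3=-13062/1453, M4=10895/1453, M5=0
seg 0: a=2, c=M0/2=0, d=(M1−M0)/(6·3)=2257/8718, b=Δ0−h0·(2M0+M1)/6=-40655/8718
seg 1: a=-5, c=M1/2=6771/2906, d=(M2−M1)/(6·1)=-5725/8718, b=Δ1−h1·(2M1+M2)/6=10142/4359
seg 2: a=-1, c=M2/2=523/1453, d=(M3−M2)/(6·2)=-3527/4359, b=Δ2−h2·(2M2+M3)/6=43735/8718
seg 3: a=4, c=M3/2=-6531/1453, d=(M4−M3)/(6·1)=23957/8718, b=Δ3−h3·(2M3+M4)/6=-28361/8718
seg 4: a=-1, c=M4/2=10895/2906, d=(M5−M4)/(6·2)=-10895/17436, b=Δ4−h4·(2M4+M5)/6=-17431/4359
t_q=7/2 → seg 1, τ=1/2; S=-5+10142/4359·τ+6771/2906·τ²+-5725/8718·τ³=-77561/23248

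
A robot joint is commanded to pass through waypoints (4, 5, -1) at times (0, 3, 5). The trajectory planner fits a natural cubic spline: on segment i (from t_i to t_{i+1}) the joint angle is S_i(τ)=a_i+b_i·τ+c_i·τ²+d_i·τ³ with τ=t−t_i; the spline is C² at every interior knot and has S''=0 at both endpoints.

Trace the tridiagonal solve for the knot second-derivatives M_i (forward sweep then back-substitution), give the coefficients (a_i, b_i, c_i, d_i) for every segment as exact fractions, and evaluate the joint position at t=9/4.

  seg 0: a=4 b=4/3 c=0 d=-1/9
  seg 1: a=5 b=-5/3 c=-1 d=1/6
S(9/4) = 367/64

Δ: Δ0=1/3, Δ1=-3
row 1: diag=10, rhs=-20; c'=1/5, d'=-2
back: M1=-2
M: M0=0, M1=-2, M2=0
seg 0: a=4, c=M0/2=0, d=(M1−M0)/(6·3)=-1/9, b=Δ0−h0·(2M0+M1)/6=4/3
seg 1: a=5, c=M1/2=-1, d=(M2−M1)/(6·2)=1/6, b=Δ1−h1·(2M1+M2)/6=-5/3
t_q=9/4 → seg 0, τ=9/4; S=4+4/3·τ+0·τ²+-1/9·τ³=367/64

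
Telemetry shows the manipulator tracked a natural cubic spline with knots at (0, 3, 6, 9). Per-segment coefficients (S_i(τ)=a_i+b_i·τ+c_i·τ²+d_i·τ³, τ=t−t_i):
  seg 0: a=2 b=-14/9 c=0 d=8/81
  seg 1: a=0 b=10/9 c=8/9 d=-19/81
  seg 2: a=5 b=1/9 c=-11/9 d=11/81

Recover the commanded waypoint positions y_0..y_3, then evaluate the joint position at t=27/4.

y_0 = S_0(0) = a_0 = 2
y_1 = S_1(0) = a_1 = 0
y_2 = S_2(0) = a_2 = 5
y_3 = S_2(3) = -2
t_q=27/4 is in segment 2 (τ=3/4); S_2(τ)=285/64

y_0=2 y_1=0 y_2=5 y_3=-2
S(27/4) = 285/64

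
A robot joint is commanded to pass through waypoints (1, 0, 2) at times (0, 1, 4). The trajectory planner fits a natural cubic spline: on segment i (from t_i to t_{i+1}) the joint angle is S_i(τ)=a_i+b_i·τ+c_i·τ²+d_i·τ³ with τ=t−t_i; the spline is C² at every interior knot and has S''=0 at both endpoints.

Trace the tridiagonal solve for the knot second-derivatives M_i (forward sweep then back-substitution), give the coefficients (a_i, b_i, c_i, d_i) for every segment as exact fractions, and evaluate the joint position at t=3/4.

Δ: Δ0=-1, Δ1=2/3
row 1: diag=8, rhs=10; c'=3/8, d'=5/4
back: M1=5/4
M: M0=0, M1=5/4, M2=0
seg 0: a=1, c=M0/2=0, d=(M1−M0)/(6·1)=5/24, b=Δ0−h0·(2M0+M1)/6=-29/24
seg 1: a=0, c=M1/2=5/8, d=(M2−M1)/(6·3)=-5/72, b=Δ1−h1·(2M1+M2)/6=-7/12
t_q=3/4 → seg 0, τ=3/4; S=1+-29/24·τ+0·τ²+5/24·τ³=93/512

  seg 0: a=1 b=-29/24 c=0 d=5/24
  seg 1: a=0 b=-7/12 c=5/8 d=-5/72
S(3/4) = 93/512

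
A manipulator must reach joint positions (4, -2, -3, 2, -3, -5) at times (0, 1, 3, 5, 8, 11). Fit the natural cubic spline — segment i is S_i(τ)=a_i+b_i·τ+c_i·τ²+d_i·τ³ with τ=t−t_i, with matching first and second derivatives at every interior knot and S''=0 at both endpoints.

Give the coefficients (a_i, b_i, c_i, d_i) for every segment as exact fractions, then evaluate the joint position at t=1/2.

  seg 0: a=4 b=-15659/2298 c=0 d=1871/2298
  seg 1: a=-2 b=-5023/1149 c=1871/766 d=-2329/9192
  seg 2: a=-3 b=5419/2298 c=1413/1532 d=-3913/9192
  seg 3: a=2 b=1079/1149 c=-625/383 d=877/3447
  seg 4: a=-3 b=-2278/1149 c=252/383 d=-28/383
S(1/2) = 4257/6128

Δ: Δ0=-6, Δ1=-1/2, Δ2=5/2, Δ3=-5/3, Δ4=-2/3
row 1: diag=6, rhs=33; c'=1/3, d'=11/2
row 2: denom=8−2·1/3=22/3; d'=(18−2·11/2)/(22/3)=21/22
row 3: denom=10−2·3/11=104/11; d'=(-25−2·21/22)/(104/11)=-37/13
row 4: denom=12−3·33/104=1149/104; d'=(6−3·-37/13)/(1149/104)=504/383
back: M4=504/383
back: M3=-37/13−33/104·504/383=-1250/383
back: M2=21/22−3/11·-1250/383=1413/766
back: M1=11/2−1/3·1413/766=1871/383
M: M0=0, M1=1871/383, M2=1413/766, M3=-1250/383, M4=504/383, M5=0
seg 0: a=4, c=M0/2=0, d=(M1−M0)/(6·1)=1871/2298, b=Δ0−h0·(2M0+M1)/6=-15659/2298
seg 1: a=-2, c=M1/2=1871/766, d=(M2−M1)/(6·2)=-2329/9192, b=Δ1−h1·(2M1+M2)/6=-5023/1149
seg 2: a=-3, c=M2/2=1413/1532, d=(M3−M2)/(6·2)=-3913/9192, b=Δ2−h2·(2M2+M3)/6=5419/2298
seg 3: a=2, c=M3/2=-625/383, d=(M4−M3)/(6·3)=877/3447, b=Δ3−h3·(2M3+M4)/6=1079/1149
seg 4: a=-3, c=M4/2=252/383, d=(M5−M4)/(6·3)=-28/383, b=Δ4−h4·(2M4+M5)/6=-2278/1149
t_q=1/2 → seg 0, τ=1/2; S=4+-15659/2298·τ+0·τ²+1871/2298·τ³=4257/6128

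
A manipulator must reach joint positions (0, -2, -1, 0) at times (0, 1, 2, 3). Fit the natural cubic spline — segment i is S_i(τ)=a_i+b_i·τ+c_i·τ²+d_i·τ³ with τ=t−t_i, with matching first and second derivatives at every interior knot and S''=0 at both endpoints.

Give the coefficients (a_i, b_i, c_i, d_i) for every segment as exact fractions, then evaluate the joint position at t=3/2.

Δ: Δ0=-2, Δ1=1, Δ2=1
row 1: diag=4, rhs=18; c'=1/4, d'=9/2
row 2: denom=4−1·1/4=15/4; d'=(0−1·9/2)/(15/4)=-6/5
back: M2=-6/5
back: M1=9/2−1/4·-6/5=24/5
M: M0=0, M1=24/5, M2=-6/5, M3=0
seg 0: a=0, c=M0/2=0, d=(M1−M0)/(6·1)=4/5, b=Δ0−h0·(2M0+M1)/6=-14/5
seg 1: a=-2, c=M1/2=12/5, d=(M2−M1)/(6·1)=-1, b=Δ1−h1·(2M1+M2)/6=-2/5
seg 2: a=-1, c=M2/2=-3/5, d=(M3−M2)/(6·1)=1/5, b=Δ2−h2·(2M2+M3)/6=7/5
t_q=3/2 → seg 1, τ=1/2; S=-2+-2/5·τ+12/5·τ²+-1·τ³=-69/40

  seg 0: a=0 b=-14/5 c=0 d=4/5
  seg 1: a=-2 b=-2/5 c=12/5 d=-1
  seg 2: a=-1 b=7/5 c=-3/5 d=1/5
S(3/2) = -69/40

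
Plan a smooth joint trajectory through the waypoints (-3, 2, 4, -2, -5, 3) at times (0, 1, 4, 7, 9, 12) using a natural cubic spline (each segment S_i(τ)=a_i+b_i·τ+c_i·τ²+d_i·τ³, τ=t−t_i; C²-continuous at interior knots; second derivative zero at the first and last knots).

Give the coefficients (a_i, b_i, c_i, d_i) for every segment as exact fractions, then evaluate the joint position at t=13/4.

Δ: Δ0=5, Δ1=2/3, Δ2=-2, Δ3=-3/2, Δ4=8/3
row 1: diag=8, rhs=-26; c'=3/8, d'=-13/4
row 2: denom=12−3·3/8=87/8; d'=(-16−3·-13/4)/(87/8)=-50/87
row 3: denom=10−3·8/29=266/29; d'=(3−3·-50/87)/(266/29)=137/266
row 4: denom=10−2·29/133=1272/133; d'=(25−2·137/266)/(1272/133)=797/318
back: M4=797/318
back: M3=137/266−29/133·797/318=-5/159
back: M2=-50/87−8/29·-5/159=-30/53
back: M1=-13/4−3/8·-30/53=-161/53
M: M0=0, M1=-161/53, M2=-30/53, M3=-5/159, M4=797/318, M5=0
seg 0: a=-3, c=M0/2=0, d=(M1−M0)/(6·1)=-161/318, b=Δ0−h0·(2M0+M1)/6=1751/318
seg 1: a=2, c=M1/2=-161/106, d=(M2−M1)/(6·3)=131/954, b=Δ1−h1·(2M1+M2)/6=634/159
seg 2: a=4, c=M2/2=-15/53, d=(M3−M2)/(6·3)=85/2862, b=Δ2−h2·(2M2+M3)/6=-451/318
seg 3: a=-2, c=M3/2=-5/318, d=(M4−M3)/(6·2)=269/1272, b=Δ3−h3·(2M3+M4)/6=-368/159
seg 4: a=-5, c=M4/2=797/636, d=(M5−M4)/(6·3)=-797/5724, b=Δ4−h4·(2M4+M5)/6=17/106
t_q=13/4 → seg 1, τ=9/4; S=2+634/159·τ+-161/106·τ²+131/954·τ³=32879/6784

  seg 0: a=-3 b=1751/318 c=0 d=-161/318
  seg 1: a=2 b=634/159 c=-161/106 d=131/954
  seg 2: a=4 b=-451/318 c=-15/53 d=85/2862
  seg 3: a=-2 b=-368/159 c=-5/318 d=269/1272
  seg 4: a=-5 b=17/106 c=797/636 d=-797/5724
S(13/4) = 32879/6784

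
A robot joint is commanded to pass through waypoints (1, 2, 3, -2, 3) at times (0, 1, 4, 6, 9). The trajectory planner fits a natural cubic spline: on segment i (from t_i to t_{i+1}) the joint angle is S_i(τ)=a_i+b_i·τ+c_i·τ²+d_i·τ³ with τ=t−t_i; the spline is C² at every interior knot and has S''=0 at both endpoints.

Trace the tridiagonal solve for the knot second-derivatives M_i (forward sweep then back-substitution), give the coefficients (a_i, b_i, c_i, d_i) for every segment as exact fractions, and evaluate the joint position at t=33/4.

  seg 0: a=1 b=316/339 c=0 d=23/339
  seg 1: a=2 b=385/339 c=23/113 d=-479/3051
  seg 2: a=3 b=-638/339 c=-410/339 d=407/904
  seg 3: a=-2 b=-893/678 c=2023/1356 d=-2023/12204
S(33/4) = 20279/28928

Δ: Δ0=1, Δ1=1/3, Δ2=-5/2, Δ3=5/3
row 1: diag=8, rhs=-4; c'=3/8, d'=-1/2
row 2: denom=10−3·3/8=71/8; d'=(-17−3·-1/2)/(71/8)=-124/71
row 3: denom=10−2·16/71=678/71; d'=(25−2·-124/71)/(678/71)=2023/678
back: M3=2023/678
back: M2=-124/71−16/71·2023/678=-820/339
back: M1=-1/2−3/8·-820/339=46/113
M: M0=0, M1=46/113, M2=-820/339, M3=2023/678, M4=0
seg 0: a=1, c=M0/2=0, d=(M1−M0)/(6·1)=23/339, b=Δ0−h0·(2M0+M1)/6=316/339
seg 1: a=2, c=M1/2=23/113, d=(M2−M1)/(6·3)=-479/3051, b=Δ1−h1·(2M1+M2)/6=385/339
seg 2: a=3, c=M2/2=-410/339, d=(M3−M2)/(6·2)=407/904, b=Δ2−h2·(2M2+M3)/6=-638/339
seg 3: a=-2, c=M3/2=2023/1356, d=(M4−M3)/(6·3)=-2023/12204, b=Δ3−h3·(2M3+M4)/6=-893/678
t_q=33/4 → seg 3, τ=9/4; S=-2+-893/678·τ+2023/1356·τ²+-2023/12204·τ³=20279/28928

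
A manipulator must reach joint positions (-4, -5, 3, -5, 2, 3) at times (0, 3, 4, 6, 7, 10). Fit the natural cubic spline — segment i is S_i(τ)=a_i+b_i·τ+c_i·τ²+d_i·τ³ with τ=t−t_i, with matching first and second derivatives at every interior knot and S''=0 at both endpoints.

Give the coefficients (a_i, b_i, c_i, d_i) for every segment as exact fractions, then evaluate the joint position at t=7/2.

  seg 0: a=-4 b=-9161/1953 c=0 d=8510/17577
  seg 1: a=-5 b=16369/1953 c=8510/1953 d=-3085/651
  seg 2: a=3 b=5624/1953 c=-19255/1953 d=199/62
  seg 3: a=-5 b=3826/1953 c=18356/1953 d=-2837/651
  seg 4: a=2 b=15005/1953 c=-7177/1953 d=7177/17577
S(7/2) = -697/2232

Δ: Δ0=-1/3, Δ1=8, Δ2=-4, Δ3=7, Δ4=1/3
row 1: diag=8, rhs=50; c'=1/8, d'=25/4
row 2: denom=6−1·1/8=47/8; d'=(-72−1·25/4)/(47/8)=-626/47
row 3: denom=6−2·16/47=250/47; d'=(66−2·-626/47)/(250/47)=2177/125
row 4: denom=8−1·47/250=1953/250; d'=(-40−1·2177/125)/(1953/250)=-14354/1953
back: M4=-14354/1953
back: M3=2177/125−47/250·-14354/1953=36712/1953
back: M2=-626/47−16/47·36712/1953=-38510/1953
back: M1=25/4−1/8·-38510/1953=17020/1953
M: M0=0, M1=17020/1953, M2=-38510/1953, M3=36712/1953, M4=-14354/1953, M5=0
seg 0: a=-4, c=M0/2=0, d=(M1−M0)/(6·3)=8510/17577, b=Δ0−h0·(2M0+M1)/6=-9161/1953
seg 1: a=-5, c=M1/2=8510/1953, d=(M2−M1)/(6·1)=-3085/651, b=Δ1−h1·(2M1+M2)/6=16369/1953
seg 2: a=3, c=M2/2=-19255/1953, d=(M3−M2)/(6·2)=199/62, b=Δ2−h2·(2M2+M3)/6=5624/1953
seg 3: a=-5, c=M3/2=18356/1953, d=(M4−M3)/(6·1)=-2837/651, b=Δ3−h3·(2M3+M4)/6=3826/1953
seg 4: a=2, c=M4/2=-7177/1953, d=(M5−M4)/(6·3)=7177/17577, b=Δ4−h4·(2M4+M5)/6=15005/1953
t_q=7/2 → seg 1, τ=1/2; S=-5+16369/1953·τ+8510/1953·τ²+-3085/651·τ³=-697/2232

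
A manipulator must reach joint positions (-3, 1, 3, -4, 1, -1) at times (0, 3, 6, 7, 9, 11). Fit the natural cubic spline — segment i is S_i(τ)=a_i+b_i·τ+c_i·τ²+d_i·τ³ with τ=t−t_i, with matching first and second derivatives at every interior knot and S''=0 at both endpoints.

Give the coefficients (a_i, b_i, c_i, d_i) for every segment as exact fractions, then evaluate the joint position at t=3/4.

Δ: Δ0=4/3, Δ1=2/3, Δ2=-7, Δ3=5/2, Δ4=-1
row 1: diag=12, rhs=-4; c'=1/4, d'=-1/3
row 2: denom=8−3·1/4=29/4; d'=(-46−3·-1/3)/(29/4)=-180/29
row 3: denom=6−1·4/29=170/29; d'=(57−1·-180/29)/(170/29)=1833/170
row 4: denom=8−2·29/85=622/85; d'=(-21−2·1833/170)/(622/85)=-1809/311
back: M4=-1809/311
back: M3=1833/170−29/85·-1809/311=7941/622
back: M2=-180/29−4/29·7941/622=-2478/311
back: M1=-1/3−1/4·-2478/311=3095/1866
M: M0=0, M1=3095/1866, M2=-2478/311, M3=7941/622, M4=-1809/311, M5=0
seg 0: a=-3, c=M0/2=0, d=(M1−M0)/(6·3)=3095/33588, b=Δ0−h0·(2M0+M1)/6=627/1244
seg 1: a=1, c=M1/2=3095/3732, d=(M2−M1)/(6·3)=-17963/33588, b=Δ1−h1·(2M1+M2)/6=1861/622
seg 2: a=3, c=M2/2=-1239/311, d=(M3−M2)/(6·1)=4299/1244, b=Δ2−h2·(2M2+M3)/6=-8051/1244
seg 3: a=-4, c=M3/2=7941/1244, d=(M4−M3)/(6·2)=-3853/2488, b=Δ3−h3·(2M3+M4)/6=-2533/622
seg 4: a=1, c=M4/2=-1809/622, d=(M5−M4)/(6·2)=603/1244, b=Δ4−h4·(2M4+M5)/6=895/311
t_q=3/4 → seg 0, τ=3/4; S=-3+627/1244·τ+0·τ²+3095/33588·τ³=-205657/79616

  seg 0: a=-3 b=627/1244 c=0 d=3095/33588
  seg 1: a=1 b=1861/622 c=3095/3732 d=-17963/33588
  seg 2: a=3 b=-8051/1244 c=-1239/311 d=4299/1244
  seg 3: a=-4 b=-2533/622 c=7941/1244 d=-3853/2488
  seg 4: a=1 b=895/311 c=-1809/622 d=603/1244
S(3/4) = -205657/79616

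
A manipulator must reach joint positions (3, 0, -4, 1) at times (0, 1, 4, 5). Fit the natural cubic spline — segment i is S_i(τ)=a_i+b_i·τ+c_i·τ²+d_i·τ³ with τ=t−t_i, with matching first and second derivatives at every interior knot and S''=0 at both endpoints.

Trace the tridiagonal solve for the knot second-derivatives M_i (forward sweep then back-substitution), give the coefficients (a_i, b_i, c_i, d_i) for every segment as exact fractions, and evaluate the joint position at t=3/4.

  seg 0: a=3 b=-478/165 c=0 d=-17/165
  seg 1: a=0 b=-529/165 c=-17/55 d=14/45
  seg 2: a=-4 b=551/165 c=137/55 d=-137/165
S(3/4) = 2759/3520

Δ: Δ0=-3, Δ1=-4/3, Δ2=5
row 1: diag=8, rhs=10; c'=3/8, d'=5/4
row 2: denom=8−3·3/8=55/8; d'=(38−3·5/4)/(55/8)=274/55
back: M2=274/55
back: M1=5/4−3/8·274/55=-34/55
M: M0=0, M1=-34/55, M2=274/55, M3=0
seg 0: a=3, c=M0/2=0, d=(M1−M0)/(6·1)=-17/165, b=Δ0−h0·(2M0+M1)/6=-478/165
seg 1: a=0, c=M1/2=-17/55, d=(M2−M1)/(6·3)=14/45, b=Δ1−h1·(2M1+M2)/6=-529/165
seg 2: a=-4, c=M2/2=137/55, d=(M3−M2)/(6·1)=-137/165, b=Δ2−h2·(2M2+M3)/6=551/165
t_q=3/4 → seg 0, τ=3/4; S=3+-478/165·τ+0·τ²+-17/165·τ³=2759/3520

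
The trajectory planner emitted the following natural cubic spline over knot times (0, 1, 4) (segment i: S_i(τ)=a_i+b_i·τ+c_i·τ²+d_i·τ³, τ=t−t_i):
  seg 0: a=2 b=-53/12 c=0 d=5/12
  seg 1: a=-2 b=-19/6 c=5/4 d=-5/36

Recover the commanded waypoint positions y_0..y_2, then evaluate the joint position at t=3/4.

y_0=2 y_1=-2 y_2=-4
S(3/4) = -291/256

y_0 = S_0(0) = a_0 = 2
y_1 = S_1(0) = a_1 = -2
y_2 = S_1(3) = -4
t_q=3/4 is in segment 0 (τ=3/4); S_0(τ)=-291/256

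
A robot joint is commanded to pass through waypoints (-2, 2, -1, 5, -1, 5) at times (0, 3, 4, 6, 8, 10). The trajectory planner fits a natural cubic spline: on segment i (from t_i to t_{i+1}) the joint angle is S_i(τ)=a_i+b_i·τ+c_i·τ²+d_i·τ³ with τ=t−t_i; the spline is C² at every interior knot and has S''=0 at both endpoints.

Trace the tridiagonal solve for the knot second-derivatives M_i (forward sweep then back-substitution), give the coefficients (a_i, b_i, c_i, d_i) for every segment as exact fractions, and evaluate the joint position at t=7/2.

Δ: Δ0=4/3, Δ1=-3, Δ2=3, Δ3=-3, Δ4=3
row 1: diag=8, rhs=-26; c'=1/8, d'=-13/4
row 2: denom=6−1·1/8=47/8; d'=(36−1·-13/4)/(47/8)=314/47
row 3: denom=8−2·16/47=344/47; d'=(-36−2·314/47)/(344/47)=-290/43
row 4: denom=8−2·47/172=641/86; d'=(36−2·-290/43)/(641/86)=4256/641
back: M4=4256/641
back: M3=-290/43−47/172·4256/641=-5486/641
back: M2=314/47−16/47·-5486/641=6150/641
back: M1=-13/4−1/8·6150/641=-2852/641
M: M0=0, M1=-2852/641, M2=6150/641, M3=-5486/641, M4=4256/641, M5=0
seg 0: a=-2, c=M0/2=0, d=(M1−M0)/(6·3)=-1426/5769, b=Δ0−h0·(2M0+M1)/6=6842/1923
seg 1: a=2, c=M1/2=-1426/641, d=(M2−M1)/(6·1)=4501/1923, b=Δ1−h1·(2M1+M2)/6=-5992/1923
seg 2: a=-1, c=M2/2=3075/641, d=(M3−M2)/(6·2)=-2909/1923, b=Δ2−h2·(2M2+M3)/6=-1045/1923
seg 3: a=5, c=M3/2=-2743/641, d=(M4−M3)/(6·2)=4871/3846, b=Δ3−h3·(2M3+M4)/6=947/1923
seg 4: a=-1, c=M4/2=2128/641, d=(M5−M4)/(6·2)=-1064/1923, b=Δ4−h4·(2M4+M5)/6=-2743/1923
t_q=7/2 → seg 1, τ=1/2; S=2+-5992/1923·τ+-1426/641·τ²+4501/1923·τ³=915/5128

  seg 0: a=-2 b=6842/1923 c=0 d=-1426/5769
  seg 1: a=2 b=-5992/1923 c=-1426/641 d=4501/1923
  seg 2: a=-1 b=-1045/1923 c=3075/641 d=-2909/1923
  seg 3: a=5 b=947/1923 c=-2743/641 d=4871/3846
  seg 4: a=-1 b=-2743/1923 c=2128/641 d=-1064/1923
S(7/2) = 915/5128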